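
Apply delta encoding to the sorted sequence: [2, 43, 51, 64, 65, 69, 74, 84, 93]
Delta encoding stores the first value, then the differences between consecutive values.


First value: 2
Deltas:
  43 - 2 = 41
  51 - 43 = 8
  64 - 51 = 13
  65 - 64 = 1
  69 - 65 = 4
  74 - 69 = 5
  84 - 74 = 10
  93 - 84 = 9


Delta encoded: [2, 41, 8, 13, 1, 4, 5, 10, 9]


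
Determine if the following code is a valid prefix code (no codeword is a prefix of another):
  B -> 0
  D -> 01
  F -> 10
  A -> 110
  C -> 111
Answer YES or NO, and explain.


Checking each pair (does one codeword prefix another?):
  B='0' vs D='01': prefix -- VIOLATION

NO -- this is NOT a valid prefix code. B (0) is a prefix of D (01).


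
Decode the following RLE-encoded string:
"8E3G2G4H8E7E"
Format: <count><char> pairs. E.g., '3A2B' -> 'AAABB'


Expanding each <count><char> pair:
  8E -> 'EEEEEEEE'
  3G -> 'GGG'
  2G -> 'GG'
  4H -> 'HHHH'
  8E -> 'EEEEEEEE'
  7E -> 'EEEEEEE'

Decoded = EEEEEEEEGGGGGHHHHEEEEEEEEEEEEEEE


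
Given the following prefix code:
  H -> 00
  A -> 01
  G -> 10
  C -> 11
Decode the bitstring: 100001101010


Decoding step by step:
Bits 10 -> G
Bits 00 -> H
Bits 01 -> A
Bits 10 -> G
Bits 10 -> G
Bits 10 -> G


Decoded message: GHAGGG


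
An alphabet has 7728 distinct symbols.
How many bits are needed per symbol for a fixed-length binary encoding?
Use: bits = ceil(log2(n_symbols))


log2(7728) = 12.9159
Bracket: 2^12 = 4096 < 7728 <= 2^13 = 8192
So ceil(log2(7728)) = 13

bits = ceil(log2(7728)) = ceil(12.9159) = 13 bits


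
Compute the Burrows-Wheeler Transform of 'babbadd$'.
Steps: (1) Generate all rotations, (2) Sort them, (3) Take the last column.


Rotations (sorted):
  0: $babbadd -> last char: d
  1: abbadd$b -> last char: b
  2: add$babb -> last char: b
  3: babbadd$ -> last char: $
  4: badd$bab -> last char: b
  5: bbadd$ba -> last char: a
  6: d$babbad -> last char: d
  7: dd$babba -> last char: a


BWT = dbb$bada


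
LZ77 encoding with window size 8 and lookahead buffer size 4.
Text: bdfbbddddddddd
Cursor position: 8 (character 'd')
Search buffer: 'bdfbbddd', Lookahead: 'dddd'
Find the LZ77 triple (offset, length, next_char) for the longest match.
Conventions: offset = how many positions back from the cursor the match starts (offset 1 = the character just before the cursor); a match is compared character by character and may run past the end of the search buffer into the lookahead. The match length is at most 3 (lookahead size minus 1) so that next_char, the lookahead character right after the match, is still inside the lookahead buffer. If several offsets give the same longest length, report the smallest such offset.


Try each offset into the search buffer:
  offset=1 (pos 7, char 'd'): match length 3
  offset=2 (pos 6, char 'd'): match length 3
  offset=3 (pos 5, char 'd'): match length 3
  offset=4 (pos 4, char 'b'): match length 0
  offset=5 (pos 3, char 'b'): match length 0
  offset=6 (pos 2, char 'f'): match length 0
  offset=7 (pos 1, char 'd'): match length 1
  offset=8 (pos 0, char 'b'): match length 0
Longest match has length 3, found at offsets 1, 2, 3; take the smallest, offset 1.
next_char = character at position 8 + 3 = 11 -> 'd'

Best match: offset=1, length=3 (matching 'ddd' starting at position 7)
LZ77 triple: (1, 3, 'd')


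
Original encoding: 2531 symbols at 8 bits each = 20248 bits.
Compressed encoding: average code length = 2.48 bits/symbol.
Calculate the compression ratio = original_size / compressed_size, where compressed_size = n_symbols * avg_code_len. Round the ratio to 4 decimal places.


original_size = n_symbols * orig_bits = 2531 * 8 = 20248 bits
compressed_size = n_symbols * avg_code_len = 2531 * 2.48 = 6276.88 bits
ratio = original_size / compressed_size = 20248 / 6276.88 = 3.2258

Compression ratio = 3.2258


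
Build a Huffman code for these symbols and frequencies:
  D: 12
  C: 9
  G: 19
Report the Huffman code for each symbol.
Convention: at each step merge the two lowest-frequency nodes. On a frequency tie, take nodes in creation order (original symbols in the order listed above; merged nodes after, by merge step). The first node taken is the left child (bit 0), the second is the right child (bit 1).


Huffman tree construction:
Step 1: Merge C(9) + D(12) = 21
Step 2: Merge G(19) + (C+D)(21) = 40
Read each symbol's code off the tree from the root (left child = 0, right child = 1).

Codes:
  D: 11 (length 2)
  C: 10 (length 2)
  G: 0 (length 1)
Average code length: 61/40 = 1.5250 bits/symbol


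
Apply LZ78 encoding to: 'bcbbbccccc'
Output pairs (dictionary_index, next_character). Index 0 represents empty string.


LZ78 encoding steps:
Dictionary: {0: ''}
Step 1: w='' (idx 0), next='b' -> output (0, 'b'), add 'b' as idx 1
Step 2: w='' (idx 0), next='c' -> output (0, 'c'), add 'c' as idx 2
Step 3: w='b' (idx 1), next='b' -> output (1, 'b'), add 'bb' as idx 3
Step 4: w='b' (idx 1), next='c' -> output (1, 'c'), add 'bc' as idx 4
Step 5: w='c' (idx 2), next='c' -> output (2, 'c'), add 'cc' as idx 5
Step 6: w='cc' (idx 5), end of input -> output (5, '')


Encoded: [(0, 'b'), (0, 'c'), (1, 'b'), (1, 'c'), (2, 'c'), (5, '')]


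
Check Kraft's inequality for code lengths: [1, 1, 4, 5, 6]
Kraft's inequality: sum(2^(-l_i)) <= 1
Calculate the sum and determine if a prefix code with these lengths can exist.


Sum = 2^(-1) + 2^(-1) + 2^(-4) + 2^(-5) + 2^(-6)
    = 0.5 + 0.5 + 0.0625 + 0.03125 + 0.015625
    = 71/64 = 1.109375
Since 1.109375 > 1, Kraft's inequality is NOT satisfied.
A prefix code with these lengths CANNOT exist.

Kraft sum = 1.109375. Not satisfied.


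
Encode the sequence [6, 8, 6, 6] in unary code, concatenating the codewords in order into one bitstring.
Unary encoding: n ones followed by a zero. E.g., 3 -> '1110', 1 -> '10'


Encode each number as n ones followed by a terminating 0:
  6 -> 1111110 (7 bits)
  8 -> 111111110 (9 bits)
  6 -> 1111110 (7 bits)
  6 -> 1111110 (7 bits)
Total length = 7 + 9 + 7 + 7 = 30 bits.

Unary([6, 8, 6, 6]) = 111111011111111011111101111110 (30 bits)


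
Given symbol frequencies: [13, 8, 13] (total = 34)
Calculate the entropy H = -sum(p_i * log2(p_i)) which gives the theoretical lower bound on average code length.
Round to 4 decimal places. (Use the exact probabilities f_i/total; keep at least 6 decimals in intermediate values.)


Per-symbol terms -p_i * log2(p_i) with p_i = f_i/34:
  p = 13/34 = 0.382353: log2(p) = -1.387023, -p*log2(p) = 0.530332
  p = 8/34 = 0.235294: log2(p) = -2.087463, -p*log2(p) = 0.491168
  p = 13/34 = 0.382353: log2(p) = -1.387023, -p*log2(p) = 0.530332
H = 0.530332 + 0.491168 + 0.530332 = 1.551832

H = 1.5518 bits/symbol


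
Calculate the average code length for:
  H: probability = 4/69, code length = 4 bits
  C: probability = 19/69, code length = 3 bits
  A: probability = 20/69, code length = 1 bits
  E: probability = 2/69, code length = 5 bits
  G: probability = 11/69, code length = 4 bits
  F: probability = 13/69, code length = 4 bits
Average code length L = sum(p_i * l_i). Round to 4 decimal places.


Weighted contributions p_i * l_i:
  H: (4/69) * 4 = 16/69
  C: (19/69) * 3 = 57/69
  A: (20/69) * 1 = 20/69
  E: (2/69) * 5 = 10/69
  G: (11/69) * 4 = 44/69
  F: (13/69) * 4 = 52/69
Sum = (16 + 57 + 20 + 10 + 44 + 52)/69 = 199/69

L = 199/69 = 2.8841 bits/symbol


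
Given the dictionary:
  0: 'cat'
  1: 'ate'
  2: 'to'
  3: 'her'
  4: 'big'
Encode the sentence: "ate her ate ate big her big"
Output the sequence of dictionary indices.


Look up each word in the dictionary:
  'ate' -> 1
  'her' -> 3
  'ate' -> 1
  'ate' -> 1
  'big' -> 4
  'her' -> 3
  'big' -> 4

Encoded: [1, 3, 1, 1, 4, 3, 4]


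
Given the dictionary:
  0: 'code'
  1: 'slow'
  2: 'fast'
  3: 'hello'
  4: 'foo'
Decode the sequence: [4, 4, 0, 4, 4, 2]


Look up each index in the dictionary:
  4 -> 'foo'
  4 -> 'foo'
  0 -> 'code'
  4 -> 'foo'
  4 -> 'foo'
  2 -> 'fast'

Decoded: "foo foo code foo foo fast"


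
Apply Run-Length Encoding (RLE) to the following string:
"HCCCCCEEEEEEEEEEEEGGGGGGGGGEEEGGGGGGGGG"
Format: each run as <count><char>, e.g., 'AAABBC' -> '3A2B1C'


Scanning runs left to right:
  i=0: run of 'H' x 1 -> '1H'
  i=1: run of 'C' x 5 -> '5C'
  i=6: run of 'E' x 12 -> '12E'
  i=18: run of 'G' x 9 -> '9G'
  i=27: run of 'E' x 3 -> '3E'
  i=30: run of 'G' x 9 -> '9G'

RLE = 1H5C12E9G3E9G


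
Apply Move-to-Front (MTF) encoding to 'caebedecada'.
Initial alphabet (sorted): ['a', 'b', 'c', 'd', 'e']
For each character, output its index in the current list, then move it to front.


MTF encoding:
'c': index 2 in ['a', 'b', 'c', 'd', 'e'] -> ['c', 'a', 'b', 'd', 'e']
'a': index 1 in ['c', 'a', 'b', 'd', 'e'] -> ['a', 'c', 'b', 'd', 'e']
'e': index 4 in ['a', 'c', 'b', 'd', 'e'] -> ['e', 'a', 'c', 'b', 'd']
'b': index 3 in ['e', 'a', 'c', 'b', 'd'] -> ['b', 'e', 'a', 'c', 'd']
'e': index 1 in ['b', 'e', 'a', 'c', 'd'] -> ['e', 'b', 'a', 'c', 'd']
'd': index 4 in ['e', 'b', 'a', 'c', 'd'] -> ['d', 'e', 'b', 'a', 'c']
'e': index 1 in ['d', 'e', 'b', 'a', 'c'] -> ['e', 'd', 'b', 'a', 'c']
'c': index 4 in ['e', 'd', 'b', 'a', 'c'] -> ['c', 'e', 'd', 'b', 'a']
'a': index 4 in ['c', 'e', 'd', 'b', 'a'] -> ['a', 'c', 'e', 'd', 'b']
'd': index 3 in ['a', 'c', 'e', 'd', 'b'] -> ['d', 'a', 'c', 'e', 'b']
'a': index 1 in ['d', 'a', 'c', 'e', 'b'] -> ['a', 'd', 'c', 'e', 'b']


Output: [2, 1, 4, 3, 1, 4, 1, 4, 4, 3, 1]


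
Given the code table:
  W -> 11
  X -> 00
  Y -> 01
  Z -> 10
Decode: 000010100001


Decoding:
00 -> X
00 -> X
10 -> Z
10 -> Z
00 -> X
01 -> Y


Result: XXZZXY


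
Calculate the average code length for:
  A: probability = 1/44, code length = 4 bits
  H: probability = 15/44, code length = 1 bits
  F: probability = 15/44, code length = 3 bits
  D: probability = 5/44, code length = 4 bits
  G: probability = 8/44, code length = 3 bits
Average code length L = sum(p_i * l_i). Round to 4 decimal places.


Weighted contributions p_i * l_i:
  A: (1/44) * 4 = 4/44
  H: (15/44) * 1 = 15/44
  F: (15/44) * 3 = 45/44
  D: (5/44) * 4 = 20/44
  G: (8/44) * 3 = 24/44
Sum = (4 + 15 + 45 + 20 + 24)/44 = 108/44

L = 108/44 = 2.4545 bits/symbol


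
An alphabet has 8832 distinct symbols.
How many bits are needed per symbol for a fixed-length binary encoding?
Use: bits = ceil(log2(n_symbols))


log2(8832) = 13.1085
Bracket: 2^13 = 8192 < 8832 <= 2^14 = 16384
So ceil(log2(8832)) = 14

bits = ceil(log2(8832)) = ceil(13.1085) = 14 bits


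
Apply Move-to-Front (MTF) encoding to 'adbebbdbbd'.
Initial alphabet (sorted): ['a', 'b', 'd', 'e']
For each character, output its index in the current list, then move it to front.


MTF encoding:
'a': index 0 in ['a', 'b', 'd', 'e'] -> ['a', 'b', 'd', 'e']
'd': index 2 in ['a', 'b', 'd', 'e'] -> ['d', 'a', 'b', 'e']
'b': index 2 in ['d', 'a', 'b', 'e'] -> ['b', 'd', 'a', 'e']
'e': index 3 in ['b', 'd', 'a', 'e'] -> ['e', 'b', 'd', 'a']
'b': index 1 in ['e', 'b', 'd', 'a'] -> ['b', 'e', 'd', 'a']
'b': index 0 in ['b', 'e', 'd', 'a'] -> ['b', 'e', 'd', 'a']
'd': index 2 in ['b', 'e', 'd', 'a'] -> ['d', 'b', 'e', 'a']
'b': index 1 in ['d', 'b', 'e', 'a'] -> ['b', 'd', 'e', 'a']
'b': index 0 in ['b', 'd', 'e', 'a'] -> ['b', 'd', 'e', 'a']
'd': index 1 in ['b', 'd', 'e', 'a'] -> ['d', 'b', 'e', 'a']


Output: [0, 2, 2, 3, 1, 0, 2, 1, 0, 1]


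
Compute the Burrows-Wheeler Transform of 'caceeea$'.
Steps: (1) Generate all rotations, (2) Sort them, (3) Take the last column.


Rotations (sorted):
  0: $caceeea -> last char: a
  1: a$caceee -> last char: e
  2: aceeea$c -> last char: c
  3: caceeea$ -> last char: $
  4: ceeea$ca -> last char: a
  5: ea$cacee -> last char: e
  6: eea$cace -> last char: e
  7: eeea$cac -> last char: c


BWT = aec$aeec


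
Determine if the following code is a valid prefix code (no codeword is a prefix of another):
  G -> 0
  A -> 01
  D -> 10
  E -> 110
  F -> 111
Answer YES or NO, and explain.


Checking each pair (does one codeword prefix another?):
  G='0' vs A='01': prefix -- VIOLATION

NO -- this is NOT a valid prefix code. G (0) is a prefix of A (01).


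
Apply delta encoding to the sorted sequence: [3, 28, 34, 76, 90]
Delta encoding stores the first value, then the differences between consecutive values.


First value: 3
Deltas:
  28 - 3 = 25
  34 - 28 = 6
  76 - 34 = 42
  90 - 76 = 14


Delta encoded: [3, 25, 6, 42, 14]


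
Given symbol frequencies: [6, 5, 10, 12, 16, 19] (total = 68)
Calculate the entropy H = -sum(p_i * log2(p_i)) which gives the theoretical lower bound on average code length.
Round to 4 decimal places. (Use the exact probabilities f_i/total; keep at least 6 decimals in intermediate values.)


Per-symbol terms -p_i * log2(p_i) with p_i = f_i/68:
  p = 6/68 = 0.088235: log2(p) = -3.502500, -p*log2(p) = 0.309044
  p = 5/68 = 0.073529: log2(p) = -3.765535, -p*log2(p) = 0.276878
  p = 10/68 = 0.147059: log2(p) = -2.765535, -p*log2(p) = 0.406696
  p = 12/68 = 0.176471: log2(p) = -2.502500, -p*log2(p) = 0.441618
  p = 16/68 = 0.235294: log2(p) = -2.087463, -p*log2(p) = 0.491168
  p = 19/68 = 0.279412: log2(p) = -1.839535, -p*log2(p) = 0.513988
H = 0.309044 + 0.276878 + 0.406696 + 0.441618 + 0.491168 + 0.513988 = 2.439392

H = 2.4394 bits/symbol


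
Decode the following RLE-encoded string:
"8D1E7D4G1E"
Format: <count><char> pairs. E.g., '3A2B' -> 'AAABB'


Expanding each <count><char> pair:
  8D -> 'DDDDDDDD'
  1E -> 'E'
  7D -> 'DDDDDDD'
  4G -> 'GGGG'
  1E -> 'E'

Decoded = DDDDDDDDEDDDDDDDGGGGE


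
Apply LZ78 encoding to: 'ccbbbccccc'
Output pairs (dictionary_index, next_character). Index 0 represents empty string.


LZ78 encoding steps:
Dictionary: {0: ''}
Step 1: w='' (idx 0), next='c' -> output (0, 'c'), add 'c' as idx 1
Step 2: w='c' (idx 1), next='b' -> output (1, 'b'), add 'cb' as idx 2
Step 3: w='' (idx 0), next='b' -> output (0, 'b'), add 'b' as idx 3
Step 4: w='b' (idx 3), next='c' -> output (3, 'c'), add 'bc' as idx 4
Step 5: w='c' (idx 1), next='c' -> output (1, 'c'), add 'cc' as idx 5
Step 6: w='cc' (idx 5), end of input -> output (5, '')


Encoded: [(0, 'c'), (1, 'b'), (0, 'b'), (3, 'c'), (1, 'c'), (5, '')]


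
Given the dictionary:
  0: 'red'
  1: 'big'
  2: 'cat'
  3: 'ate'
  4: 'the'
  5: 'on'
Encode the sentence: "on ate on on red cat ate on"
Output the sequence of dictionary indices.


Look up each word in the dictionary:
  'on' -> 5
  'ate' -> 3
  'on' -> 5
  'on' -> 5
  'red' -> 0
  'cat' -> 2
  'ate' -> 3
  'on' -> 5

Encoded: [5, 3, 5, 5, 0, 2, 3, 5]


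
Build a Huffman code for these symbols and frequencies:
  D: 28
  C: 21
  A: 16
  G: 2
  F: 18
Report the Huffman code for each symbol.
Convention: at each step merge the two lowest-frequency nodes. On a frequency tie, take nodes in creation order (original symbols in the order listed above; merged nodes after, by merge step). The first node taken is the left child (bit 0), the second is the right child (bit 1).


Huffman tree construction:
Step 1: Merge G(2) + A(16) = 18
Step 2: Merge F(18) + (G+A)(18) = 36
Step 3: Merge C(21) + D(28) = 49
Step 4: Merge (F+(G+A))(36) + (C+D)(49) = 85
Read each symbol's code off the tree from the root (left child = 0, right child = 1).

Codes:
  D: 11 (length 2)
  C: 10 (length 2)
  A: 011 (length 3)
  G: 010 (length 3)
  F: 00 (length 2)
Average code length: 188/85 = 2.2118 bits/symbol


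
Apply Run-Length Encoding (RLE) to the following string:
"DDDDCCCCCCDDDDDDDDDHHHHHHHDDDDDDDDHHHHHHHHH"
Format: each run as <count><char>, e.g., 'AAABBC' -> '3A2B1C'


Scanning runs left to right:
  i=0: run of 'D' x 4 -> '4D'
  i=4: run of 'C' x 6 -> '6C'
  i=10: run of 'D' x 9 -> '9D'
  i=19: run of 'H' x 7 -> '7H'
  i=26: run of 'D' x 8 -> '8D'
  i=34: run of 'H' x 9 -> '9H'

RLE = 4D6C9D7H8D9H


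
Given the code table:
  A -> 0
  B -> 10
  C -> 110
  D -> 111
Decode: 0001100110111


Decoding:
0 -> A
0 -> A
0 -> A
110 -> C
0 -> A
110 -> C
111 -> D


Result: AAACACD


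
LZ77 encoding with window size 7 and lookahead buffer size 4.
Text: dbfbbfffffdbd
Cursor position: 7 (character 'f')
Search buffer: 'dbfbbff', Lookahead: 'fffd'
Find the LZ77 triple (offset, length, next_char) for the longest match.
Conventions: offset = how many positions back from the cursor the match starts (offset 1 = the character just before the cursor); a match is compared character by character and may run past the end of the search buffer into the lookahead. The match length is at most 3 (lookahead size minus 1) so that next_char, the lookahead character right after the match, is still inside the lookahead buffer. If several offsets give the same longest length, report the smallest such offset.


Try each offset into the search buffer:
  offset=1 (pos 6, char 'f'): match length 3
  offset=2 (pos 5, char 'f'): match length 3
  offset=3 (pos 4, char 'b'): match length 0
  offset=4 (pos 3, char 'b'): match length 0
  offset=5 (pos 2, char 'f'): match length 1
  offset=6 (pos 1, char 'b'): match length 0
  offset=7 (pos 0, char 'd'): match length 0
Longest match has length 3, found at offsets 1, 2; take the smallest, offset 1.
next_char = character at position 7 + 3 = 10 -> 'd'

Best match: offset=1, length=3 (matching 'fff' starting at position 6)
LZ77 triple: (1, 3, 'd')


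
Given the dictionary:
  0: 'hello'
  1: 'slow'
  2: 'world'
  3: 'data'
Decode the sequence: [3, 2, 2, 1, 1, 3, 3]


Look up each index in the dictionary:
  3 -> 'data'
  2 -> 'world'
  2 -> 'world'
  1 -> 'slow'
  1 -> 'slow'
  3 -> 'data'
  3 -> 'data'

Decoded: "data world world slow slow data data"


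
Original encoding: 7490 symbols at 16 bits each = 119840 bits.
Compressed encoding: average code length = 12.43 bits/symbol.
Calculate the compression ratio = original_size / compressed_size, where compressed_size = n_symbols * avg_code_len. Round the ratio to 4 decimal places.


original_size = n_symbols * orig_bits = 7490 * 16 = 119840 bits
compressed_size = n_symbols * avg_code_len = 7490 * 12.43 = 93100.7 bits
ratio = original_size / compressed_size = 119840 / 93100.7 = 1.2872

Compression ratio = 1.2872


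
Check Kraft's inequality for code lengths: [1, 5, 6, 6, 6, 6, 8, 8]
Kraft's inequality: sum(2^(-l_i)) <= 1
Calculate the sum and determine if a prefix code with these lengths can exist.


Sum = 2^(-1) + 2^(-5) + 2^(-6) + 2^(-6) + 2^(-6) + 2^(-6) + 2^(-8) + 2^(-8)
    = 0.5 + 0.03125 + 0.015625 + 0.015625 + 0.015625 + 0.015625 + 0.00390625 + 0.00390625
    = 154/256 = 0.6015625
Since 0.6015625 <= 1, Kraft's inequality IS satisfied.
A prefix code with these lengths CAN exist.

Kraft sum = 0.6015625. Satisfied.


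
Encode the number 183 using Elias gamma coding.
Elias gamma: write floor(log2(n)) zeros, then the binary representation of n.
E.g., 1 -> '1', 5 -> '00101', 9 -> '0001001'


num_bits = floor(log2(183)) + 1 = 8
leading_zeros = num_bits - 1 = 7
binary(183) = 10110111

Elias gamma(183) = '0000000' + '10110111' = 000000010110111 (15 bits)


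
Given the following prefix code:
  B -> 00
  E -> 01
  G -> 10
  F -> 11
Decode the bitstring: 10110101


Decoding step by step:
Bits 10 -> G
Bits 11 -> F
Bits 01 -> E
Bits 01 -> E


Decoded message: GFEE


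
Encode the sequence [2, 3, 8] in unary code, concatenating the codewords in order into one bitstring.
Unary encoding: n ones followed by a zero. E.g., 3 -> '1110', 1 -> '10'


Encode each number as n ones followed by a terminating 0:
  2 -> 110 (3 bits)
  3 -> 1110 (4 bits)
  8 -> 111111110 (9 bits)
Total length = 3 + 4 + 9 = 16 bits.

Unary([2, 3, 8]) = 1101110111111110 (16 bits)


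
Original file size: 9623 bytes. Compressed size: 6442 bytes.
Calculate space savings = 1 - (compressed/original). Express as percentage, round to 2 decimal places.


ratio = compressed/original = 6442/9623 = 0.669438
savings = 1 - ratio = 1 - 0.669438 = 0.330562
as a percentage: 0.330562 * 100 = 33.06%

Space savings = 1 - 6442/9623 = 33.06%


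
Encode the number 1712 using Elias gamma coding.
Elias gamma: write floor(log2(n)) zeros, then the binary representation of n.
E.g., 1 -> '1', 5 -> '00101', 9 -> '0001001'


num_bits = floor(log2(1712)) + 1 = 11
leading_zeros = num_bits - 1 = 10
binary(1712) = 11010110000

Elias gamma(1712) = '0000000000' + '11010110000' = 000000000011010110000 (21 bits)


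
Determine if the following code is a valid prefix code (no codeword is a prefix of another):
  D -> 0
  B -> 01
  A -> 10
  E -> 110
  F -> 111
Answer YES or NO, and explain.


Checking each pair (does one codeword prefix another?):
  D='0' vs B='01': prefix -- VIOLATION

NO -- this is NOT a valid prefix code. D (0) is a prefix of B (01).


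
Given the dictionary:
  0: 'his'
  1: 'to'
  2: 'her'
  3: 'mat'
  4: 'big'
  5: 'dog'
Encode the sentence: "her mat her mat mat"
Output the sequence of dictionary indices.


Look up each word in the dictionary:
  'her' -> 2
  'mat' -> 3
  'her' -> 2
  'mat' -> 3
  'mat' -> 3

Encoded: [2, 3, 2, 3, 3]


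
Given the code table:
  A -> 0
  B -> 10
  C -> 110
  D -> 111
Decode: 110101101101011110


Decoding:
110 -> C
10 -> B
110 -> C
110 -> C
10 -> B
111 -> D
10 -> B


Result: CBCCBDB


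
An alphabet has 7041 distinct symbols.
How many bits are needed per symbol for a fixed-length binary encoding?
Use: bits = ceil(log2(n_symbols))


log2(7041) = 12.7816
Bracket: 2^12 = 4096 < 7041 <= 2^13 = 8192
So ceil(log2(7041)) = 13

bits = ceil(log2(7041)) = ceil(12.7816) = 13 bits


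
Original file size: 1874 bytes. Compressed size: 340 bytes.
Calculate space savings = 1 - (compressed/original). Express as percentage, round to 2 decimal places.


ratio = compressed/original = 340/1874 = 0.18143
savings = 1 - ratio = 1 - 0.18143 = 0.81857
as a percentage: 0.81857 * 100 = 81.86%

Space savings = 1 - 340/1874 = 81.86%


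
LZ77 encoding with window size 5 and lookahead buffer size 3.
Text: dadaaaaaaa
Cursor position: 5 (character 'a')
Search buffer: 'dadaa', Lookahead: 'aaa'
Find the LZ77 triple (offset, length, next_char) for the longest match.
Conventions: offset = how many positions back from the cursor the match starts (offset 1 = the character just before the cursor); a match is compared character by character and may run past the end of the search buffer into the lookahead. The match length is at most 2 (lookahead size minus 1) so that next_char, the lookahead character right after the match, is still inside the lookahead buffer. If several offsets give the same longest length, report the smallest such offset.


Try each offset into the search buffer:
  offset=1 (pos 4, char 'a'): match length 2
  offset=2 (pos 3, char 'a'): match length 2
  offset=3 (pos 2, char 'd'): match length 0
  offset=4 (pos 1, char 'a'): match length 1
  offset=5 (pos 0, char 'd'): match length 0
Longest match has length 2, found at offsets 1, 2; take the smallest, offset 1.
next_char = character at position 5 + 2 = 7 -> 'a'

Best match: offset=1, length=2 (matching 'aa' starting at position 4)
LZ77 triple: (1, 2, 'a')


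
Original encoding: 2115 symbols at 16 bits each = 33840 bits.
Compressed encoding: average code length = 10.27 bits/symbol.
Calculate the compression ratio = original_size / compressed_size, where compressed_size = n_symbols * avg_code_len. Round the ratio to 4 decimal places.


original_size = n_symbols * orig_bits = 2115 * 16 = 33840 bits
compressed_size = n_symbols * avg_code_len = 2115 * 10.27 = 21721.05 bits
ratio = original_size / compressed_size = 33840 / 21721.05 = 1.5579

Compression ratio = 1.5579


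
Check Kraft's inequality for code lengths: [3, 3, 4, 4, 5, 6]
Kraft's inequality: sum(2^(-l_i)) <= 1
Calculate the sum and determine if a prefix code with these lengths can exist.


Sum = 2^(-3) + 2^(-3) + 2^(-4) + 2^(-4) + 2^(-5) + 2^(-6)
    = 0.125 + 0.125 + 0.0625 + 0.0625 + 0.03125 + 0.015625
    = 27/64 = 0.421875
Since 0.421875 <= 1, Kraft's inequality IS satisfied.
A prefix code with these lengths CAN exist.

Kraft sum = 0.421875. Satisfied.


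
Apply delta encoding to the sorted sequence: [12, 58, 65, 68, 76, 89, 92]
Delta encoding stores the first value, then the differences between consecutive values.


First value: 12
Deltas:
  58 - 12 = 46
  65 - 58 = 7
  68 - 65 = 3
  76 - 68 = 8
  89 - 76 = 13
  92 - 89 = 3


Delta encoded: [12, 46, 7, 3, 8, 13, 3]


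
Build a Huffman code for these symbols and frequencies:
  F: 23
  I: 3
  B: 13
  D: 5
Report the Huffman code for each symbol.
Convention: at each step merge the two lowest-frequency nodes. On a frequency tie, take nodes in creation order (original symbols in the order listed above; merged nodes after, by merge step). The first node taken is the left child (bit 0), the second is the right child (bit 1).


Huffman tree construction:
Step 1: Merge I(3) + D(5) = 8
Step 2: Merge (I+D)(8) + B(13) = 21
Step 3: Merge ((I+D)+B)(21) + F(23) = 44
Read each symbol's code off the tree from the root (left child = 0, right child = 1).

Codes:
  F: 1 (length 1)
  I: 000 (length 3)
  B: 01 (length 2)
  D: 001 (length 3)
Average code length: 73/44 = 1.6591 bits/symbol


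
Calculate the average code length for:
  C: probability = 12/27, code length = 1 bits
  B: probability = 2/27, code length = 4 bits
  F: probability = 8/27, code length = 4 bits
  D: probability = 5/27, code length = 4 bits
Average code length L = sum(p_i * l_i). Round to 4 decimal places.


Weighted contributions p_i * l_i:
  C: (12/27) * 1 = 12/27
  B: (2/27) * 4 = 8/27
  F: (8/27) * 4 = 32/27
  D: (5/27) * 4 = 20/27
Sum = (12 + 8 + 32 + 20)/27 = 72/27

L = 72/27 = 2.6667 bits/symbol


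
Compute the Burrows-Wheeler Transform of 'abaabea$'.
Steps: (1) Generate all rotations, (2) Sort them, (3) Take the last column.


Rotations (sorted):
  0: $abaabea -> last char: a
  1: a$abaabe -> last char: e
  2: aabea$ab -> last char: b
  3: abaabea$ -> last char: $
  4: abea$aba -> last char: a
  5: baabea$a -> last char: a
  6: bea$abaa -> last char: a
  7: ea$abaab -> last char: b


BWT = aeb$aaab


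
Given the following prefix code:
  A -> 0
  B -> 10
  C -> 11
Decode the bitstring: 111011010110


Decoding step by step:
Bits 11 -> C
Bits 10 -> B
Bits 11 -> C
Bits 0 -> A
Bits 10 -> B
Bits 11 -> C
Bits 0 -> A


Decoded message: CBCABCA


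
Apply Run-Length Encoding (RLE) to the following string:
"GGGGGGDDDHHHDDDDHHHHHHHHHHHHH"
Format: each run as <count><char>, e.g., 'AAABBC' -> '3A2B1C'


Scanning runs left to right:
  i=0: run of 'G' x 6 -> '6G'
  i=6: run of 'D' x 3 -> '3D'
  i=9: run of 'H' x 3 -> '3H'
  i=12: run of 'D' x 4 -> '4D'
  i=16: run of 'H' x 13 -> '13H'

RLE = 6G3D3H4D13H


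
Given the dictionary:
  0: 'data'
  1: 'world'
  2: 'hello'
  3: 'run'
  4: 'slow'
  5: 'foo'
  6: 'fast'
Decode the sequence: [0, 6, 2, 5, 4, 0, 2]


Look up each index in the dictionary:
  0 -> 'data'
  6 -> 'fast'
  2 -> 'hello'
  5 -> 'foo'
  4 -> 'slow'
  0 -> 'data'
  2 -> 'hello'

Decoded: "data fast hello foo slow data hello"


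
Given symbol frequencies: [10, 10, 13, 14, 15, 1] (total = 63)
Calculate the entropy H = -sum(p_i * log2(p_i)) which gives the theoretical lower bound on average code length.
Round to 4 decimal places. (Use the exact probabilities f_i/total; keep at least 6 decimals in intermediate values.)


Per-symbol terms -p_i * log2(p_i) with p_i = f_i/63:
  p = 10/63 = 0.158730: log2(p) = -2.655352, -p*log2(p) = 0.421484
  p = 10/63 = 0.158730: log2(p) = -2.655352, -p*log2(p) = 0.421484
  p = 13/63 = 0.206349: log2(p) = -2.276840, -p*log2(p) = 0.469824
  p = 14/63 = 0.222222: log2(p) = -2.169925, -p*log2(p) = 0.482206
  p = 15/63 = 0.238095: log2(p) = -2.070389, -p*log2(p) = 0.492950
  p = 1/63 = 0.015873: log2(p) = -5.977280, -p*log2(p) = 0.094877
H = 0.421484 + 0.421484 + 0.469824 + 0.482206 + 0.492950 + 0.094877 = 2.382825

H = 2.3828 bits/symbol


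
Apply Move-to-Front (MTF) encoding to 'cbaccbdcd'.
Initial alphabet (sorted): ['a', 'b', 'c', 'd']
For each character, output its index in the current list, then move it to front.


MTF encoding:
'c': index 2 in ['a', 'b', 'c', 'd'] -> ['c', 'a', 'b', 'd']
'b': index 2 in ['c', 'a', 'b', 'd'] -> ['b', 'c', 'a', 'd']
'a': index 2 in ['b', 'c', 'a', 'd'] -> ['a', 'b', 'c', 'd']
'c': index 2 in ['a', 'b', 'c', 'd'] -> ['c', 'a', 'b', 'd']
'c': index 0 in ['c', 'a', 'b', 'd'] -> ['c', 'a', 'b', 'd']
'b': index 2 in ['c', 'a', 'b', 'd'] -> ['b', 'c', 'a', 'd']
'd': index 3 in ['b', 'c', 'a', 'd'] -> ['d', 'b', 'c', 'a']
'c': index 2 in ['d', 'b', 'c', 'a'] -> ['c', 'd', 'b', 'a']
'd': index 1 in ['c', 'd', 'b', 'a'] -> ['d', 'c', 'b', 'a']


Output: [2, 2, 2, 2, 0, 2, 3, 2, 1]


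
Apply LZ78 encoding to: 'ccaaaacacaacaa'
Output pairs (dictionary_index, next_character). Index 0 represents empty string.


LZ78 encoding steps:
Dictionary: {0: ''}
Step 1: w='' (idx 0), next='c' -> output (0, 'c'), add 'c' as idx 1
Step 2: w='c' (idx 1), next='a' -> output (1, 'a'), add 'ca' as idx 2
Step 3: w='' (idx 0), next='a' -> output (0, 'a'), add 'a' as idx 3
Step 4: w='a' (idx 3), next='a' -> output (3, 'a'), add 'aa' as idx 4
Step 5: w='ca' (idx 2), next='c' -> output (2, 'c'), add 'cac' as idx 5
Step 6: w='aa' (idx 4), next='c' -> output (4, 'c'), add 'aac' as idx 6
Step 7: w='aa' (idx 4), end of input -> output (4, '')


Encoded: [(0, 'c'), (1, 'a'), (0, 'a'), (3, 'a'), (2, 'c'), (4, 'c'), (4, '')]


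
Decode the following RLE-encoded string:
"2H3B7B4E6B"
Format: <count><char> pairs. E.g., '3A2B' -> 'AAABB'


Expanding each <count><char> pair:
  2H -> 'HH'
  3B -> 'BBB'
  7B -> 'BBBBBBB'
  4E -> 'EEEE'
  6B -> 'BBBBBB'

Decoded = HHBBBBBBBBBBEEEEBBBBBB


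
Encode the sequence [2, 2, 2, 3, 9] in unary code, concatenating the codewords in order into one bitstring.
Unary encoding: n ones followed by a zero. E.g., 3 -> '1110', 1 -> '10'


Encode each number as n ones followed by a terminating 0:
  2 -> 110 (3 bits)
  2 -> 110 (3 bits)
  2 -> 110 (3 bits)
  3 -> 1110 (4 bits)
  9 -> 1111111110 (10 bits)
Total length = 3 + 3 + 3 + 4 + 10 = 23 bits.

Unary([2, 2, 2, 3, 9]) = 11011011011101111111110 (23 bits)


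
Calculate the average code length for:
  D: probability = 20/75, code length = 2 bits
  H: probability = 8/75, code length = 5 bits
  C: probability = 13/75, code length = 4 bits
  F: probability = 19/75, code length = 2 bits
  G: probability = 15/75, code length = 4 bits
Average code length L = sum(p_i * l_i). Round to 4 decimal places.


Weighted contributions p_i * l_i:
  D: (20/75) * 2 = 40/75
  H: (8/75) * 5 = 40/75
  C: (13/75) * 4 = 52/75
  F: (19/75) * 2 = 38/75
  G: (15/75) * 4 = 60/75
Sum = (40 + 40 + 52 + 38 + 60)/75 = 230/75

L = 230/75 = 3.0667 bits/symbol


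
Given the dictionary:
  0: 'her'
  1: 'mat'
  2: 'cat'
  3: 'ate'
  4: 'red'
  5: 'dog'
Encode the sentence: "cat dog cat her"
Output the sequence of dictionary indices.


Look up each word in the dictionary:
  'cat' -> 2
  'dog' -> 5
  'cat' -> 2
  'her' -> 0

Encoded: [2, 5, 2, 0]


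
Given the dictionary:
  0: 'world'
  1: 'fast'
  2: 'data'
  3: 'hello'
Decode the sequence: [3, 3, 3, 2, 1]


Look up each index in the dictionary:
  3 -> 'hello'
  3 -> 'hello'
  3 -> 'hello'
  2 -> 'data'
  1 -> 'fast'

Decoded: "hello hello hello data fast"


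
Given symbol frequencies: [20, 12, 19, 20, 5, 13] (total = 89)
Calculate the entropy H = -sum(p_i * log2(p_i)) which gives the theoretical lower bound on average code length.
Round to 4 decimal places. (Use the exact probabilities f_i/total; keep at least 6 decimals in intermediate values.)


Per-symbol terms -p_i * log2(p_i) with p_i = f_i/89:
  p = 20/89 = 0.224719: log2(p) = -2.153805, -p*log2(p) = 0.484001
  p = 12/89 = 0.134831: log2(p) = -2.890771, -p*log2(p) = 0.389767
  p = 19/89 = 0.213483: log2(p) = -2.227806, -p*log2(p) = 0.475599
  p = 20/89 = 0.224719: log2(p) = -2.153805, -p*log2(p) = 0.484001
  p = 5/89 = 0.056180: log2(p) = -4.153805, -p*log2(p) = 0.233360
  p = 13/89 = 0.146067: log2(p) = -2.775294, -p*log2(p) = 0.405380
H = 0.484001 + 0.389767 + 0.475599 + 0.484001 + 0.233360 + 0.405380 = 2.472108

H = 2.4721 bits/symbol


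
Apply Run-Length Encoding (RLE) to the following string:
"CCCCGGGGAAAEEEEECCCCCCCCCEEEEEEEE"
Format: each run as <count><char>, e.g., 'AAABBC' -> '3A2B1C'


Scanning runs left to right:
  i=0: run of 'C' x 4 -> '4C'
  i=4: run of 'G' x 4 -> '4G'
  i=8: run of 'A' x 3 -> '3A'
  i=11: run of 'E' x 5 -> '5E'
  i=16: run of 'C' x 9 -> '9C'
  i=25: run of 'E' x 8 -> '8E'

RLE = 4C4G3A5E9C8E


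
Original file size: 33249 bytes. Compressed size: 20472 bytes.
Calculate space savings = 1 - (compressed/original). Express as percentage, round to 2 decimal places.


ratio = compressed/original = 20472/33249 = 0.615718
savings = 1 - ratio = 1 - 0.615718 = 0.384282
as a percentage: 0.384282 * 100 = 38.43%

Space savings = 1 - 20472/33249 = 38.43%


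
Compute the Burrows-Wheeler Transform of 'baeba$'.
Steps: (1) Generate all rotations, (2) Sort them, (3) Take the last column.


Rotations (sorted):
  0: $baeba -> last char: a
  1: a$baeb -> last char: b
  2: aeba$b -> last char: b
  3: ba$bae -> last char: e
  4: baeba$ -> last char: $
  5: eba$ba -> last char: a


BWT = abbe$a


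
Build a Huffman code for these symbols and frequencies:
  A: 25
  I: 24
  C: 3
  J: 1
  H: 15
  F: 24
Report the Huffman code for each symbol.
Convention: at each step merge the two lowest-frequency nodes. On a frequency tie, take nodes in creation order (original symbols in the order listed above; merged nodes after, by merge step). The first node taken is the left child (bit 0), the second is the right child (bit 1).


Huffman tree construction:
Step 1: Merge J(1) + C(3) = 4
Step 2: Merge (J+C)(4) + H(15) = 19
Step 3: Merge ((J+C)+H)(19) + I(24) = 43
Step 4: Merge F(24) + A(25) = 49
Step 5: Merge (((J+C)+H)+I)(43) + (F+A)(49) = 92
Read each symbol's code off the tree from the root (left child = 0, right child = 1).

Codes:
  A: 11 (length 2)
  I: 01 (length 2)
  C: 0001 (length 4)
  J: 0000 (length 4)
  H: 001 (length 3)
  F: 10 (length 2)
Average code length: 207/92 = 2.2500 bits/symbol


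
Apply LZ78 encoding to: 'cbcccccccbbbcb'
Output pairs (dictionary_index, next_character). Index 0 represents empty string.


LZ78 encoding steps:
Dictionary: {0: ''}
Step 1: w='' (idx 0), next='c' -> output (0, 'c'), add 'c' as idx 1
Step 2: w='' (idx 0), next='b' -> output (0, 'b'), add 'b' as idx 2
Step 3: w='c' (idx 1), next='c' -> output (1, 'c'), add 'cc' as idx 3
Step 4: w='cc' (idx 3), next='c' -> output (3, 'c'), add 'ccc' as idx 4
Step 5: w='cc' (idx 3), next='b' -> output (3, 'b'), add 'ccb' as idx 5
Step 6: w='b' (idx 2), next='b' -> output (2, 'b'), add 'bb' as idx 6
Step 7: w='c' (idx 1), next='b' -> output (1, 'b'), add 'cb' as idx 7


Encoded: [(0, 'c'), (0, 'b'), (1, 'c'), (3, 'c'), (3, 'b'), (2, 'b'), (1, 'b')]


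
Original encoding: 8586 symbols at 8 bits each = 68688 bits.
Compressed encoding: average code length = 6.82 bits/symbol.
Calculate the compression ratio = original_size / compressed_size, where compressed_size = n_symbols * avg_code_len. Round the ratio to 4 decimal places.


original_size = n_symbols * orig_bits = 8586 * 8 = 68688 bits
compressed_size = n_symbols * avg_code_len = 8586 * 6.82 = 58556.52 bits
ratio = original_size / compressed_size = 68688 / 58556.52 = 1.173

Compression ratio = 1.173


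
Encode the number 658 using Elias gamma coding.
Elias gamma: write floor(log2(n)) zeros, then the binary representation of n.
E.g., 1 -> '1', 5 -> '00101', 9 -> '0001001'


num_bits = floor(log2(658)) + 1 = 10
leading_zeros = num_bits - 1 = 9
binary(658) = 1010010010

Elias gamma(658) = '000000000' + '1010010010' = 0000000001010010010 (19 bits)


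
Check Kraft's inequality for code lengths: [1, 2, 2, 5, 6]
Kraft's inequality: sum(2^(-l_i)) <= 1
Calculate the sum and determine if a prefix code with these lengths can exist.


Sum = 2^(-1) + 2^(-2) + 2^(-2) + 2^(-5) + 2^(-6)
    = 0.5 + 0.25 + 0.25 + 0.03125 + 0.015625
    = 67/64 = 1.046875
Since 1.046875 > 1, Kraft's inequality is NOT satisfied.
A prefix code with these lengths CANNOT exist.

Kraft sum = 1.046875. Not satisfied.


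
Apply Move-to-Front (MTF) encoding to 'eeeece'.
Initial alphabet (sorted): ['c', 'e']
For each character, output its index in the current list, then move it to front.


MTF encoding:
'e': index 1 in ['c', 'e'] -> ['e', 'c']
'e': index 0 in ['e', 'c'] -> ['e', 'c']
'e': index 0 in ['e', 'c'] -> ['e', 'c']
'e': index 0 in ['e', 'c'] -> ['e', 'c']
'c': index 1 in ['e', 'c'] -> ['c', 'e']
'e': index 1 in ['c', 'e'] -> ['e', 'c']


Output: [1, 0, 0, 0, 1, 1]


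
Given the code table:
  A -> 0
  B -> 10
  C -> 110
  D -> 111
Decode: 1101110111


Decoding:
110 -> C
111 -> D
0 -> A
111 -> D


Result: CDAD


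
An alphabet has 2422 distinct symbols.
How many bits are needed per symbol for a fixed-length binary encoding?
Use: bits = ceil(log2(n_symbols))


log2(2422) = 11.242
Bracket: 2^11 = 2048 < 2422 <= 2^12 = 4096
So ceil(log2(2422)) = 12

bits = ceil(log2(2422)) = ceil(11.242) = 12 bits


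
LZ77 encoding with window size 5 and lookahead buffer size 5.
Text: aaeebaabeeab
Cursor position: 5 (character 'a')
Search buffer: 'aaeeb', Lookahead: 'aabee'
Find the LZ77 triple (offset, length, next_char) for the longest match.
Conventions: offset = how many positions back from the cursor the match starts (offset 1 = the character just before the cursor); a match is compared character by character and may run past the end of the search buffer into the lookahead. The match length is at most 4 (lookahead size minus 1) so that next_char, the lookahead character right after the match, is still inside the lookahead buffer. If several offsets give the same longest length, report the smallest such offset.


Try each offset into the search buffer:
  offset=1 (pos 4, char 'b'): match length 0
  offset=2 (pos 3, char 'e'): match length 0
  offset=3 (pos 2, char 'e'): match length 0
  offset=4 (pos 1, char 'a'): match length 1
  offset=5 (pos 0, char 'a'): match length 2
Longest match has length 2 at offset 5.
next_char = character at position 5 + 2 = 7 -> 'b'

Best match: offset=5, length=2 (matching 'aa' starting at position 0)
LZ77 triple: (5, 2, 'b')


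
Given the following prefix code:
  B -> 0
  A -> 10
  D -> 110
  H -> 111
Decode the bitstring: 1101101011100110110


Decoding step by step:
Bits 110 -> D
Bits 110 -> D
Bits 10 -> A
Bits 111 -> H
Bits 0 -> B
Bits 0 -> B
Bits 110 -> D
Bits 110 -> D


Decoded message: DDAHBBDD


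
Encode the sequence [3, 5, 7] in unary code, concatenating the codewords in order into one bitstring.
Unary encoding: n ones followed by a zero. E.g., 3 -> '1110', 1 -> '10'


Encode each number as n ones followed by a terminating 0:
  3 -> 1110 (4 bits)
  5 -> 111110 (6 bits)
  7 -> 11111110 (8 bits)
Total length = 4 + 6 + 8 = 18 bits.

Unary([3, 5, 7]) = 111011111011111110 (18 bits)


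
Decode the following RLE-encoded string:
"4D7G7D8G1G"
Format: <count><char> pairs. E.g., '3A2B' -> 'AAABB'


Expanding each <count><char> pair:
  4D -> 'DDDD'
  7G -> 'GGGGGGG'
  7D -> 'DDDDDDD'
  8G -> 'GGGGGGGG'
  1G -> 'G'

Decoded = DDDDGGGGGGGDDDDDDDGGGGGGGGG


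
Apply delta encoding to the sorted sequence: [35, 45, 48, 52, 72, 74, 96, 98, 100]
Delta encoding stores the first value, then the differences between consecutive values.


First value: 35
Deltas:
  45 - 35 = 10
  48 - 45 = 3
  52 - 48 = 4
  72 - 52 = 20
  74 - 72 = 2
  96 - 74 = 22
  98 - 96 = 2
  100 - 98 = 2


Delta encoded: [35, 10, 3, 4, 20, 2, 22, 2, 2]


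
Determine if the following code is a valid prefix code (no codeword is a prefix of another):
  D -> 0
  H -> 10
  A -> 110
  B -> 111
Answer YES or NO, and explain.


Checking each pair (does one codeword prefix another?):
  D='0' vs H='10': no prefix
  D='0' vs A='110': no prefix
  D='0' vs B='111': no prefix
  H='10' vs D='0': no prefix
  H='10' vs A='110': no prefix
  H='10' vs B='111': no prefix
  A='110' vs D='0': no prefix
  A='110' vs H='10': no prefix
  A='110' vs B='111': no prefix
  B='111' vs D='0': no prefix
  B='111' vs H='10': no prefix
  B='111' vs A='110': no prefix
No violation found over all pairs.

YES -- this is a valid prefix code. No codeword is a prefix of any other codeword.
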